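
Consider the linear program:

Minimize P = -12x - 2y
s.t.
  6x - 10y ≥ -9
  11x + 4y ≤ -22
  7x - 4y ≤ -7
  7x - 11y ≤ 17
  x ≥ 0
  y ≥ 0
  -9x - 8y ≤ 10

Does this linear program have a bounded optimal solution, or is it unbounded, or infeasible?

infeasible

The boundaries y = 0 and -9x - 8y = 10 meet at (-10/9, 0), but that point violates 11x + 4y ≤ -22. Every candidate vertex is excluded by some other constraint, so the feasible region is empty.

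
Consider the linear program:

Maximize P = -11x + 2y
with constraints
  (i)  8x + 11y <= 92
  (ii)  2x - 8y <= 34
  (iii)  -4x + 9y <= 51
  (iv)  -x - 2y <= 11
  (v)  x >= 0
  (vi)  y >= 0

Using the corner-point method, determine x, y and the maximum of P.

x = 0, y = 17/3, maximum P = 34/3

Extreme points and P = -11x + 2y:
  (267/116, 194/29) → P = -1385/116
  (23/2, 0) → P = -253/2
  (0, 17/3) → P = 34/3
  (0, 0) → P = 0

The optimum lies where -4x + 9y = 51 and x = 0.
Solving simultaneously gives x = 0, y = 17/3.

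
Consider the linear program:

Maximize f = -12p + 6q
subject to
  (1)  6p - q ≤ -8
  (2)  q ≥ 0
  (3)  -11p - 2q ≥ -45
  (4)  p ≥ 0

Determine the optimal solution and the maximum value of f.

Vertices and f = -12p + 6q:
  (29/23, 358/23) → f = 1800/23
  (0, 8) → f = 48
  (0, 45/2) → f = 135

p = 0, q = 45/2, maximum f = 135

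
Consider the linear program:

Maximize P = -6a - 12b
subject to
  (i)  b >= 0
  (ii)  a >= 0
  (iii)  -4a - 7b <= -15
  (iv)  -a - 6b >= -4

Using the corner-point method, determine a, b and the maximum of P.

a = 15/4, b = 0, maximum P = -45/2

Feasible corners and P = -6a - 12b:
  (15/4, 0) → P = -45/2
  (4, 0) → P = -24
  (62/17, 1/17) → P = -384/17

The binding constraints are b = 0 and -4a - 7b = -15.
Solving simultaneously gives a = 15/4, b = 0.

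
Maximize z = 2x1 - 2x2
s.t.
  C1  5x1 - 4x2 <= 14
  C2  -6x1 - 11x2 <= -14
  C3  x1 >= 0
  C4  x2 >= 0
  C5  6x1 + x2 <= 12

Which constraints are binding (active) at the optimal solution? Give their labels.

Feasible corners and z = 2x1 - 2x2:
  (0, 14/11) → z = -28/11
  (59/30, 1/5) → z = 53/15
  (0, 12) → z = -24

The maximum is at (59/30, 1/5). Substituting into each constraint, equality holds for C2 and C5; the remaining constraints have slack.

C2 and C5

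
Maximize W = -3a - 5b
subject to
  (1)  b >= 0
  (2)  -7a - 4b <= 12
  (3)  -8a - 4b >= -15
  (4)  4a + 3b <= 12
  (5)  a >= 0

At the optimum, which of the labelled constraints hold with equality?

Vertices and W = -3a - 5b:
  (15/8, 0) → W = -45/8
  (0, 0) → W = 0
  (0, 15/4) → W = -75/4

The maximum is at (0, 0). Substituting into each constraint, equality holds for (1) and (5); the remaining constraints have slack.

(1) and (5)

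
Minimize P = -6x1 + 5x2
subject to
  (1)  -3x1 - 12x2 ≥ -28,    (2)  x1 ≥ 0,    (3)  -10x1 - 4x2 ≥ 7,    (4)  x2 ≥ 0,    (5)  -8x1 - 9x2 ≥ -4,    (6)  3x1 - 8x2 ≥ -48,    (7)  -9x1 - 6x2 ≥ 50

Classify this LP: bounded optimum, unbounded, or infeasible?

infeasible

The boundaries x1 = 0 and -9x1 - 6x2 = 50 meet at (0, -25/3), but that point violates x2 ≥ 0. Every candidate vertex is excluded by some other constraint, so the feasible region is empty.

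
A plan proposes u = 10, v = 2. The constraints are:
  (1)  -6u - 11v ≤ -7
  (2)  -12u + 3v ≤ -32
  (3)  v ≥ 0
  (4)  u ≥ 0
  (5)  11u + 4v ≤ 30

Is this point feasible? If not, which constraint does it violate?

not feasible — violates (5)

Constraint (5): 11u + 4v = 118, which is not ≤ 30. All other constraints are satisfied.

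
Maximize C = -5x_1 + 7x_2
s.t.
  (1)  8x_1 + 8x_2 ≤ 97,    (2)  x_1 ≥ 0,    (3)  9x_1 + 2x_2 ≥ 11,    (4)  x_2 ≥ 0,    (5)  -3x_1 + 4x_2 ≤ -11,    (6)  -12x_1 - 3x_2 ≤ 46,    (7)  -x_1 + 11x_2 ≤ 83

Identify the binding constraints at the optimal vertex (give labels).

Corner points and C = -5x_1 + 7x_2:
  (97/8, 0) → C = -485/8
  (17/2, 29/8) → C = -137/8
  (11/3, 0) → C = -55/3

The maximum is at (17/2, 29/8). Substituting into each constraint, equality holds for (1) and (5); the remaining constraints have slack.

(1) and (5)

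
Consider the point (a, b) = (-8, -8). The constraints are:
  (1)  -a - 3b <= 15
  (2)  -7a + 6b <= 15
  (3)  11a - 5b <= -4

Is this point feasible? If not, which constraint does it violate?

Constraint (1): -a - 3b = 32, which is not ≤ 15. All other constraints are satisfied.

not feasible — violates (1)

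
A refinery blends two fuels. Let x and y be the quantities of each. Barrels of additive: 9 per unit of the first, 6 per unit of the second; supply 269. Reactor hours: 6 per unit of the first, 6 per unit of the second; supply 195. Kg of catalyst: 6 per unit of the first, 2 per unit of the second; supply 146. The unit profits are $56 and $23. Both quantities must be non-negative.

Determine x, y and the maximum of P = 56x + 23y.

x = 81/4, y = 49/4, maximum P = 5663/4

Vertices and P = 56x + 23y:
  (0, 0) → P = 0
  (0, 65/2) → P = 1495/2
  (73/3, 0) → P = 4088/3
  (81/4, 49/4) → P = 5663/4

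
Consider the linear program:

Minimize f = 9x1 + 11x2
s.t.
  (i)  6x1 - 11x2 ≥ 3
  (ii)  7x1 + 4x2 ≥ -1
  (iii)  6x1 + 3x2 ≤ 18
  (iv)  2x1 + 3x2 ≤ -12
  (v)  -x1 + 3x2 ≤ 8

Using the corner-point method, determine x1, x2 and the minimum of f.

Feasible corners and f = 9x1 + 11x2:
  (25, -44) → f = -259
  (45/13, -82/13) → f = -497/13
  (15/2, -9) → f = -63/2

At the optimal vertex, 7x1 + 4x2 = -1 and 6x1 + 3x2 = 18.
Solving simultaneously gives x1 = 25, x2 = -44.

x1 = 25, x2 = -44, minimum f = -259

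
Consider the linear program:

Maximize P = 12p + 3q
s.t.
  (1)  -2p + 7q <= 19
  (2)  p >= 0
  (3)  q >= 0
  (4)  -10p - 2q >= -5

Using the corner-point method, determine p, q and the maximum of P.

p = 0, q = 5/2, maximum P = 15/2

At the optimal vertex, p = 0 and -10p - 2q = -5.
Solving simultaneously gives p = 0, q = 5/2.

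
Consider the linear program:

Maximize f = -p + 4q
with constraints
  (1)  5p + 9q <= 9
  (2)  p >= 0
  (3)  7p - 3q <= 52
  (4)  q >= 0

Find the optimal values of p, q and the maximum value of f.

Vertices and f = -p + 4q:
  (0, 1) → f = 4
  (9/5, 0) → f = -9/5
  (0, 0) → f = 0

p = 0, q = 1, maximum f = 4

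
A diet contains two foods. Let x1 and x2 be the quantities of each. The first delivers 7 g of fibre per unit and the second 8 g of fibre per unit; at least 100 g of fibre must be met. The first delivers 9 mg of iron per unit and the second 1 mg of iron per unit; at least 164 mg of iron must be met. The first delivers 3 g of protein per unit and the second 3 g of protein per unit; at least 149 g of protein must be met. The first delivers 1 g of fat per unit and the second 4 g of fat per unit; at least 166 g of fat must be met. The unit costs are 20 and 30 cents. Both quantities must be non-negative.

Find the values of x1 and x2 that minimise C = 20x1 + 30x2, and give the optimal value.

Vertices and C = 20x1 + 30x2:
  (0, 164) → C = 4920
  (166, 0) → C = 3320
  (14, 38) → C = 1420
The feasible region is unbounded (it extends along (0, 1), (1, 0)), but C strictly increases along every unbounded feasible direction, so there is no improving ray and the minimum is attained at a vertex.

x1 = 14, x2 = 38, minimum C = 1420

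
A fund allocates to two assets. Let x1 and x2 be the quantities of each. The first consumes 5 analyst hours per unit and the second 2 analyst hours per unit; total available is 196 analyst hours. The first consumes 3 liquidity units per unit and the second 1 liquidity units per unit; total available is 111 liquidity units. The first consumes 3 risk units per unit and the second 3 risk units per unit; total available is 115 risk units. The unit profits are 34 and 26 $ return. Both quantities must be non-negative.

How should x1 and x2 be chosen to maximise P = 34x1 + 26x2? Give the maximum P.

x1 = 109/3, x2 = 2, maximum P = 3862/3

Extreme points and P = 34x1 + 26x2:
  (0, 0) → P = 0
  (0, 115/3) → P = 2990/3
  (37, 0) → P = 1258
  (109/3, 2) → P = 3862/3

The optimum lies where 3x1 + x2 = 111 and 3x1 + 3x2 = 115.
Solving simultaneously gives x1 = 109/3, x2 = 2.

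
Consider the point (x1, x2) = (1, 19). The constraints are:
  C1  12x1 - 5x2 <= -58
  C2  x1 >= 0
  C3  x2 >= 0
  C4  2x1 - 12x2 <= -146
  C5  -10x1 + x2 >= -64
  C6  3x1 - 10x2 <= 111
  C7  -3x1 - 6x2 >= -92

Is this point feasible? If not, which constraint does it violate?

Constraint C7: -3x1 - 6x2 = -117, which is not ≥ -92. All other constraints are satisfied.

not feasible — violates C7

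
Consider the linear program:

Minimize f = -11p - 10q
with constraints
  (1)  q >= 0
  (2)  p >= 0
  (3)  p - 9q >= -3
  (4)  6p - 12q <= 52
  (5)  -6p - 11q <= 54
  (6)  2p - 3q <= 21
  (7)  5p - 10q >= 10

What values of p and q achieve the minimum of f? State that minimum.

Extreme points and f = -11p - 10q:
  (26/3, 0) → f = -286/3
  (2, 0) → f = -22
  (12, 5/3) → f = -446/3
  (24/7, 5/7) → f = -314/7

p = 12, q = 5/3, minimum f = -446/3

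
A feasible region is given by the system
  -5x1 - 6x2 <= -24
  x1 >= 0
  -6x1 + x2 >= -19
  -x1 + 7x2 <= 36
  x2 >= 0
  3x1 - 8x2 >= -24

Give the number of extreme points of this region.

Intersecting each pair of boundary lines and keeping only the points that satisfy every inequality leaves:
  (138/41, 49/41)
  (24/29, 96/29)
  (176/45, 67/15)

3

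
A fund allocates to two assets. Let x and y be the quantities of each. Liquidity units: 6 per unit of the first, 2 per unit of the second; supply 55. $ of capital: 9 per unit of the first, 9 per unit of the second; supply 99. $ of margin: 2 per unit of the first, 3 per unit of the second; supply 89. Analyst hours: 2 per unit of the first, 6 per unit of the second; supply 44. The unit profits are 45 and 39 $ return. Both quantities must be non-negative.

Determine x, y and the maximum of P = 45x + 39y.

Vertices and P = 45x + 39y:
  (0, 0) → P = 0
  (0, 22/3) → P = 286
  (55/6, 0) → P = 825/2
  (33/4, 11/4) → P = 957/2
  (11/2, 11/2) → P = 462

The optimum lies where 6x + 2y = 55 and 9x + 9y = 99.
Solving simultaneously gives x = 33/4, y = 11/4.

x = 33/4, y = 11/4, maximum P = 957/2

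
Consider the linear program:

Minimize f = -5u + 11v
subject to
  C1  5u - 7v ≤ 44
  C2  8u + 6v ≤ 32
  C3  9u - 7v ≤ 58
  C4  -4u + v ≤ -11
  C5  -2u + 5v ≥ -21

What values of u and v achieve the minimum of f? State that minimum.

u = 143/31, v = -73/31, minimum f = -1518/31

Vertices and f = -5u + 11v:
  (26/5, -8/5) → f = -218/5
  (49/16, 5/4) → f = -25/16
  (143/31, -73/31) → f = -1518/31
  (17/9, -31/9) → f = -142/3

At the optimal vertex, 9u - 7v = 58 and -2u + 5v = -21.
Solving simultaneously gives u = 143/31, v = -73/31.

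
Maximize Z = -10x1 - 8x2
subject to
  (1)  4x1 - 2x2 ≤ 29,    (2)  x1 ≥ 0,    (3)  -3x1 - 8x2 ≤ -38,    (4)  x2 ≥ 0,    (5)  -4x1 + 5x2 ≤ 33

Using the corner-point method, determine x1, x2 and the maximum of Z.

x1 = 0, x2 = 19/4, maximum Z = -38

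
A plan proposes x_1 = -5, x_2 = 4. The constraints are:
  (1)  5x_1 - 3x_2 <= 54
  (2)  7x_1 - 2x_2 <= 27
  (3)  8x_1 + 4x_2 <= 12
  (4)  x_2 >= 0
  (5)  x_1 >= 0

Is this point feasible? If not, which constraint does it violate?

not feasible — violates (5)

Constraint (5): x_1 = -5, which is not ≥ 0. All other constraints are satisfied.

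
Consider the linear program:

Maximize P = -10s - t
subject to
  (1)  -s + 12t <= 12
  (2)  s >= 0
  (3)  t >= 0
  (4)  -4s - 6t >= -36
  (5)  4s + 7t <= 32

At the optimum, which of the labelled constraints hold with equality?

(2) and (3)

Corner points and P = -10s - t:
  (0, 1) → P = -1
  (60/11, 16/11) → P = -56
  (0, 0) → P = 0
  (8, 0) → P = -80

The maximum is at (0, 0). Substituting into each constraint, equality holds for (2) and (3); the remaining constraints have slack.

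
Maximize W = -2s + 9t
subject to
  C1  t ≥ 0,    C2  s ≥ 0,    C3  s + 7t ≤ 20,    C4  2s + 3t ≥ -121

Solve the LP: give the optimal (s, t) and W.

Corner points and W = -2s + 9t:
  (0, 0) → W = 0
  (20, 0) → W = -40
  (0, 20/7) → W = 180/7

At the optimal vertex, s = 0 and s + 7t = 20.
Solving simultaneously gives s = 0, t = 20/7.

s = 0, t = 20/7, maximum W = 180/7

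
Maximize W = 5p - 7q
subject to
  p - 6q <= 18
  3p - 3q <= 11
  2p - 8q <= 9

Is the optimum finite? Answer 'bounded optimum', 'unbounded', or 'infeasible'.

Extreme points and W = 5p - 7q:
  (-45/2, -27/4) → W = -261/4
  (61/18, -5/18) → W = 170/9
The feasible region has finitely many vertices and no improving ray; the maximum is 170/9 at (61/18, -5/18).

bounded optimum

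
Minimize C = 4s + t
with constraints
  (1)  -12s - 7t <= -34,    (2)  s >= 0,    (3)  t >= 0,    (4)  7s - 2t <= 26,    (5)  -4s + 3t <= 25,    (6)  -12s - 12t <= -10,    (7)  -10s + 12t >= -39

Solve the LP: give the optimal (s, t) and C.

Vertices and C = 4s + t:
  (0, 34/7) → C = 34/7
  (17/6, 0) → C = 34/3
  (0, 25/3) → C = 25/3
  (26/7, 0) → C = 104/7
  (128/13, 279/13) → C = 791/13

s = 0, t = 34/7, minimum C = 34/7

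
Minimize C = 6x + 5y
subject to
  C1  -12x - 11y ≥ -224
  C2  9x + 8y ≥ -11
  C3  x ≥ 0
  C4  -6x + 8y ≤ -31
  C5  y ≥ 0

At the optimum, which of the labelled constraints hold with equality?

Extreme points and C = 6x + 5y:
  (79/6, 6) → C = 109
  (56/3, 0) → C = 112
  (31/6, 0) → C = 31

The minimum is at (31/6, 0). Substituting into each constraint, equality holds for C4 and C5; the remaining constraints have slack.

C4 and C5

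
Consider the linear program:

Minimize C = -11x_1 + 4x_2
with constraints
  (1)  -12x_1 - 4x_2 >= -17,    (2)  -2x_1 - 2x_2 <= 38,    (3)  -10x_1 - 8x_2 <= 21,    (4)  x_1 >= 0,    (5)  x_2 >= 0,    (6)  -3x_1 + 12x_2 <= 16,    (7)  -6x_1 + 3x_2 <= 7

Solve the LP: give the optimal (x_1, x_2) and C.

Feasible corners and C = -11x_1 + 4x_2:
  (17/12, 0) → C = -187/12
  (35/39, 81/52) → C = -142/39
  (0, 0) → C = 0
  (0, 4/3) → C = 16/3

x_1 = 17/12, x_2 = 0, minimum C = -187/12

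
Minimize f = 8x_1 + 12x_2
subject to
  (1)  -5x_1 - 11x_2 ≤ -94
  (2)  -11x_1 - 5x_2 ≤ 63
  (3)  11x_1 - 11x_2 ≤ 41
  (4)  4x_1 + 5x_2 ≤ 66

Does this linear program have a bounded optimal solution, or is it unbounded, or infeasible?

Extreme points and f = 8x_1 + 12x_2:
  (-1163/96, 1349/96) → f = 1721/24
  (135/16, 829/176) → f = 5457/44
  (-129/7, 978/35) → f = 6576/35
  (931/99, 562/99) → f = 14192/99
The feasible region has finitely many vertices and no improving ray; the minimum is 1721/24 at (-1163/96, 1349/96).

bounded optimum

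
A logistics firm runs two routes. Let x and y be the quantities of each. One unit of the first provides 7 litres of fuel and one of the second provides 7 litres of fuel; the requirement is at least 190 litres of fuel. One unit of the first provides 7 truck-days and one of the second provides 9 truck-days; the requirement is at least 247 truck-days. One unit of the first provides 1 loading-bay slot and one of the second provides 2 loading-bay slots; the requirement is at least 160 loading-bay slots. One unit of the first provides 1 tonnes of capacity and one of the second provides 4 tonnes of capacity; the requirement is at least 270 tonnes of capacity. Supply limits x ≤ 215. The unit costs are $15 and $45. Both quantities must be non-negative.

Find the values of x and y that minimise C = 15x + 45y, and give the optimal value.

x = 50, y = 55, minimum C = 3225

The feasible region is unbounded (it extends along (0, 1)), but C strictly increases along every unbounded feasible direction, so there is no improving ray and the minimum is attained at a vertex.

At the optimal vertex, x + 2y = 160 and x + 4y = 270.
Solving simultaneously gives x = 50, y = 55.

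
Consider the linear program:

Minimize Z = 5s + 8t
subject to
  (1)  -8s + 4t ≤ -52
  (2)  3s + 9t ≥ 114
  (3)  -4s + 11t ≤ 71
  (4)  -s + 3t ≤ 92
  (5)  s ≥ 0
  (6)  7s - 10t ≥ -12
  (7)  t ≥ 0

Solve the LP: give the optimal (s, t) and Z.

s = 344/31, t = 278/31, minimum Z = 3944/31

Feasible corners and Z = 5s + 8t:
  (344/31, 278/31) → Z = 3944/31
  (38, 0) → Z = 190
  (799, 297) → Z = 6371
  (578/37, 449/37) → Z = 6482/37
The feasible region is unbounded (it extends along (3, 1), (1, 0)), but Z strictly increases along every unbounded feasible direction, so there is no improving ray and the minimum is attained at a vertex.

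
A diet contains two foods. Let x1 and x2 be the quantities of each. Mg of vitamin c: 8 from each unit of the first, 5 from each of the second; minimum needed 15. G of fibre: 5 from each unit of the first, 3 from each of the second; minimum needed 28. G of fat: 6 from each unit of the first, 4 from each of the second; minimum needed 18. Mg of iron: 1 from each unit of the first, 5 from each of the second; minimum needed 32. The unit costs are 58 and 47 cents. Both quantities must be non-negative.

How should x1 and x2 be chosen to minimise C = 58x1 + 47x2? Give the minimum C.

Feasible corners and C = 58x1 + 47x2:
  (0, 28/3) → C = 1316/3
  (32, 0) → C = 1856
  (2, 6) → C = 398
The feasible region is unbounded (it extends along (0, 1), (1, 0)), but C strictly increases along every unbounded feasible direction, so there is no improving ray and the minimum is attained at a vertex.

The binding constraints are 5x1 + 3x2 = 28 and x1 + 5x2 = 32.
Solving simultaneously gives x1 = 2, x2 = 6.

x1 = 2, x2 = 6, minimum C = 398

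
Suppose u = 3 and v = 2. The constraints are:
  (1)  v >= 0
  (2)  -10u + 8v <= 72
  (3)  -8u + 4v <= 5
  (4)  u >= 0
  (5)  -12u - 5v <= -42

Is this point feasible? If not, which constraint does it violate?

(1): 2 ≥ 0 ✓
(2): -14 ≤ 72 ✓
(3): -16 ≤ 5 ✓
(4): 3 ≥ 0 ✓
(5): -46 ≤ -42 ✓

feasible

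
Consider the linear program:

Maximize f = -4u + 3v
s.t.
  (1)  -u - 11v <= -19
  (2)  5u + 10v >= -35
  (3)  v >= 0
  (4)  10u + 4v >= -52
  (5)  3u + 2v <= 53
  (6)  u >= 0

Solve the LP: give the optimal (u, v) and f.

Vertices and f = -4u + 3v:
  (545/31, 4/31) → f = -2168/31
  (0, 19/11) → f = 57/11
  (0, 53/2) → f = 159/2

The optimum lies where 3u + 2v = 53 and u = 0.
Solving simultaneously gives u = 0, v = 53/2.

u = 0, v = 53/2, maximum f = 159/2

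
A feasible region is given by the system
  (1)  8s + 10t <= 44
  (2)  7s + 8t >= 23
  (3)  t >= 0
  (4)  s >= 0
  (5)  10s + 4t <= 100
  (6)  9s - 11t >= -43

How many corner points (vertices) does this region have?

Of the 15 pairwise boundary intersections, those satisfying every inequality are:
  (11/2, 0)
  (27/89, 370/89)
  (23/7, 0)
  (0, 23/8)
  (0, 43/11)

5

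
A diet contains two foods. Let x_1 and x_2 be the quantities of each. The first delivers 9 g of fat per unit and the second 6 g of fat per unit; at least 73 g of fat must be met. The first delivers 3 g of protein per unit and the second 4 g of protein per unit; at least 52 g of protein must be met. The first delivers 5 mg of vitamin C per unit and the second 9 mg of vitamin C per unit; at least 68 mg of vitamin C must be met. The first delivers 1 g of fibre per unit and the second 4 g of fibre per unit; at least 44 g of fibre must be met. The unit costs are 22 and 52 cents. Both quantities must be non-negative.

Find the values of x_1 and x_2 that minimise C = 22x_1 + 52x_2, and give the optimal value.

x_1 = 4, x_2 = 10, minimum C = 608

Corner points and C = 22x_1 + 52x_2:
  (0, 13) → C = 676
  (44, 0) → C = 968
  (4, 10) → C = 608
The feasible region is unbounded (it extends along (0, 1), (1, 0)), but C strictly increases along every unbounded feasible direction, so there is no improving ray and the minimum is attained at a vertex.

The optimum lies where 3x_1 + 4x_2 = 52 and x_1 + 4x_2 = 44.
Solving simultaneously gives x_1 = 4, x_2 = 10.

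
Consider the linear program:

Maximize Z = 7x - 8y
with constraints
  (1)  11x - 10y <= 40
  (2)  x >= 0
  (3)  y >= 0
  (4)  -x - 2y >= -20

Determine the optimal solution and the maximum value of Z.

Extreme points and Z = 7x - 8y:
  (40/11, 0) → Z = 280/11
  (35/4, 45/8) → Z = 65/4
  (0, 0) → Z = 0
  (0, 10) → Z = -80

x = 40/11, y = 0, maximum Z = 280/11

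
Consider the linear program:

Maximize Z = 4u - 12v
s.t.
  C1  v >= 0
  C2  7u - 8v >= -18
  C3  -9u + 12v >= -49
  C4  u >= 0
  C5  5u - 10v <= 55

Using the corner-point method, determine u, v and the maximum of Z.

The feasible region is unbounded (it extends along (8, 7), (4, 3)), but Z strictly decreases along every unbounded feasible direction, so there is no improving ray and the maximum is attained at a vertex.

u = 49/9, v = 0, maximum Z = 196/9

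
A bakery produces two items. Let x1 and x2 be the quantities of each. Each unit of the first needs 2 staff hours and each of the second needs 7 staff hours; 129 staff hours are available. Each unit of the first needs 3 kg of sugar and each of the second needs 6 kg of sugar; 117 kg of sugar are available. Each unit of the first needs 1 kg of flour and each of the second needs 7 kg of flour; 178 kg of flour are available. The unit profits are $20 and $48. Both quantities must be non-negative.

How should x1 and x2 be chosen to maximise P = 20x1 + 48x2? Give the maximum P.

x1 = 5, x2 = 17, maximum P = 916

Corner points and P = 20x1 + 48x2:
  (0, 0) → P = 0
  (0, 129/7) → P = 6192/7
  (39, 0) → P = 780
  (5, 17) → P = 916

At the optimal vertex, 2x1 + 7x2 = 129 and 3x1 + 6x2 = 117.
Solving simultaneously gives x1 = 5, x2 = 17.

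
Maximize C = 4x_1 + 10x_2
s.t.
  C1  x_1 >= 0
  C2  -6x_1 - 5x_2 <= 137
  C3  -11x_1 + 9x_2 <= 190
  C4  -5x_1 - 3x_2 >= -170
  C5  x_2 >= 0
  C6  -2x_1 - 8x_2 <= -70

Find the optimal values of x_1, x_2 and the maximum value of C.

x_1 = 160/13, x_2 = 470/13, maximum C = 5340/13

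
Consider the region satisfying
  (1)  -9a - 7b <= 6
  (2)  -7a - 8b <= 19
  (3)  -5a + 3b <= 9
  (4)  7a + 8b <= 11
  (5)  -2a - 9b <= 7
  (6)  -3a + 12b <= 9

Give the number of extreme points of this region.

4

Of the 14 pairwise boundary intersections, those satisfying every inequality are:
  (-5/67, -51/67)
  (-45/43, 21/43)
  (155/47, -71/47)
  (5/9, 8/9)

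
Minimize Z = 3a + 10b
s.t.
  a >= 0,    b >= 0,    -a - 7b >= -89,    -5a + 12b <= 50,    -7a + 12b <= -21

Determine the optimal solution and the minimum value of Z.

Corner points and Z = 3a + 10b:
  (89, 0) → Z = 267
  (3, 0) → Z = 9
  (1215/61, 602/61) → Z = 9665/61

The binding constraints are b = 0 and -7a + 12b = -21.
Solving simultaneously gives a = 3, b = 0.

a = 3, b = 0, minimum Z = 9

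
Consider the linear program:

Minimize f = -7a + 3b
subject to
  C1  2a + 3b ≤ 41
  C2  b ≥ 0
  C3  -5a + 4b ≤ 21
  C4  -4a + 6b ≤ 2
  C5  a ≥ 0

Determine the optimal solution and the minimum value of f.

a = 41/2, b = 0, minimum f = -287/2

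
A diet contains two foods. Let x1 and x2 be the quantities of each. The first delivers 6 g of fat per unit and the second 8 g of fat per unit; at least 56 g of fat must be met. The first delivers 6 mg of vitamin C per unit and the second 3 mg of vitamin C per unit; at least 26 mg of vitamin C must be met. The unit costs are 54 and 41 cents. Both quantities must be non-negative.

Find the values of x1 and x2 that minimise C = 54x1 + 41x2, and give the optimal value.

Extreme points and C = 54x1 + 41x2:
  (0, 26/3) → C = 1066/3
  (28/3, 0) → C = 504
  (4/3, 6) → C = 318
The feasible region is unbounded (it extends along (0, 1), (1, 0)), but C strictly increases along every unbounded feasible direction, so there is no improving ray and the minimum is attained at a vertex.

x1 = 4/3, x2 = 6, minimum C = 318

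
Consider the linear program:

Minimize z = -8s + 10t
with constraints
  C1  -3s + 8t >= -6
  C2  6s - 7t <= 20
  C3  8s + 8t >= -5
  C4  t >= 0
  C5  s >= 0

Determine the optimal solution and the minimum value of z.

The feasible region is unbounded (it extends along (0, 1), (7, 6)), but z strictly increases along every unbounded feasible direction, so there is no improving ray and the minimum is attained at a vertex.

At the optimal vertex, -3s + 8t = -6 and 6s - 7t = 20.
Solving simultaneously gives s = 118/27, t = 8/9.

s = 118/27, t = 8/9, minimum z = -704/27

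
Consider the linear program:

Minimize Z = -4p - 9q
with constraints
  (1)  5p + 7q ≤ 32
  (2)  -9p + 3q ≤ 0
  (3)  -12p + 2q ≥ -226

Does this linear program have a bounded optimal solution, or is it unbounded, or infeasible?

Feasible corners and Z = -4p - 9q:
  (16/13, 48/13) → Z = -496/13
  (823/47, -373/47) → Z = 65/47
The feasible region has finitely many vertices and no improving ray; the minimum is -496/13 at (16/13, 48/13).

bounded optimum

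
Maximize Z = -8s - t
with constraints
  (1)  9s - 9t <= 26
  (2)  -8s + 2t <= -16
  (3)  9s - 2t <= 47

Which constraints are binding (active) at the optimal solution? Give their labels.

(1) and (2)

Corner points and Z = -8s - t:
  (46/27, -32/27) → Z = -112/9
  (53/9, 3) → Z = -451/9
  (31, 116) → Z = -364

The maximum is at (46/27, -32/27). Substituting into each constraint, equality holds for (1) and (2); the remaining constraints have slack.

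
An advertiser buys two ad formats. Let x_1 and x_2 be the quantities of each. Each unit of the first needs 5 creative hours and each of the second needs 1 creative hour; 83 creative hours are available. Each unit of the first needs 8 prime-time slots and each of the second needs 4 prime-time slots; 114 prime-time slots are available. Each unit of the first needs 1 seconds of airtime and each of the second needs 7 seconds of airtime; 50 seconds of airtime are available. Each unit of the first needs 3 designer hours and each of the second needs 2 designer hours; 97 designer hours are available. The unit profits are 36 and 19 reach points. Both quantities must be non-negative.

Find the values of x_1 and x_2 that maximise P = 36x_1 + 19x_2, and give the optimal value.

At the optimal vertex, 8x_1 + 4x_2 = 114 and x_1 + 7x_2 = 50.
Solving simultaneously gives x_1 = 23/2, x_2 = 11/2.

x_1 = 23/2, x_2 = 11/2, maximum P = 1037/2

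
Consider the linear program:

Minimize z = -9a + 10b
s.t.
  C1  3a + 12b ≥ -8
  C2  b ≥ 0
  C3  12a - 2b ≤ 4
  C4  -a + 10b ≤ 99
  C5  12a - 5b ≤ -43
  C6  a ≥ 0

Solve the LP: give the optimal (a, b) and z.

Feasible corners and z = -9a + 10b:
  (13/23, 229/23) → z = 2173/23
  (0, 99/10) → z = 99
  (0, 43/5) → z = 86

a = 0, b = 43/5, minimum z = 86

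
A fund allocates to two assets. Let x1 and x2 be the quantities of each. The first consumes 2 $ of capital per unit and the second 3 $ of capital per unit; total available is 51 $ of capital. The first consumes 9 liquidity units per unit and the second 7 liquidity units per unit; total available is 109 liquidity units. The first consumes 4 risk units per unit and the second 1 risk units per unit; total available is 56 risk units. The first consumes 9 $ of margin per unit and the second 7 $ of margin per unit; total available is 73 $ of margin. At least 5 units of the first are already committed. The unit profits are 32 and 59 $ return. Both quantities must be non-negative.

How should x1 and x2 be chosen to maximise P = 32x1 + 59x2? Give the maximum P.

Corner points and P = 32x1 + 59x2:
  (73/9, 0) → P = 2336/9
  (5, 0) → P = 160
  (5, 4) → P = 396

x1 = 5, x2 = 4, maximum P = 396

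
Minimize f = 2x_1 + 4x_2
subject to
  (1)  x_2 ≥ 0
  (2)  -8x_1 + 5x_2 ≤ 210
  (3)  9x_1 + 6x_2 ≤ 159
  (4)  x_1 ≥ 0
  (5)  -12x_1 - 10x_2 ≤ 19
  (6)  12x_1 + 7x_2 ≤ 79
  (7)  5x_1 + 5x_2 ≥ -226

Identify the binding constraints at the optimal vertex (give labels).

(1) and (4)

Corner points and f = 2x_1 + 4x_2:
  (0, 0) → f = 0
  (79/12, 0) → f = 79/6
  (0, 79/7) → f = 316/7

The minimum is at (0, 0). Substituting into each constraint, equality holds for (1) and (4); the remaining constraints have slack.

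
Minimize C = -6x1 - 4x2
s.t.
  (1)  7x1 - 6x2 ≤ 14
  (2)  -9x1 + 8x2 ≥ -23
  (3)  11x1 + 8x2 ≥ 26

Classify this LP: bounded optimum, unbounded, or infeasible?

From the feasible point (134/61, 14/61), moving in the direction (6, 7) keeps every constraint satisfied while C decreases without bound.

unbounded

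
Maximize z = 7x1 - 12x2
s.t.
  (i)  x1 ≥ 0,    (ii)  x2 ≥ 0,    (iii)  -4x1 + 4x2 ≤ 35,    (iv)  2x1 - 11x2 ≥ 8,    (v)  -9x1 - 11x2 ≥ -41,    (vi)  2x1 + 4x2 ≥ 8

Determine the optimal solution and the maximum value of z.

Vertices and z = 7x1 - 12x2:
  (4, 0) → z = 28
  (41/9, 0) → z = 287/9
  (49/11, 10/121) → z = 3653/121

x1 = 41/9, x2 = 0, maximum z = 287/9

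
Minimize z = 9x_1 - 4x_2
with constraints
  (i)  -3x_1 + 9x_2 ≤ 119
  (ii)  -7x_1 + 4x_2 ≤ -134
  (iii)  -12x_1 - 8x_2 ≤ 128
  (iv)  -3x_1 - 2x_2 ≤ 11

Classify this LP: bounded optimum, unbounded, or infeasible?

bounded optimum

Feasible corners and z = 9x_1 - 4x_2:
  (1682/51, 1235/51) → z = 10198/51
  (112/13, -479/26) → z = 1966/13
The feasible region has finitely many vertices and no improving ray; the minimum is 1966/13 at (112/13, -479/26).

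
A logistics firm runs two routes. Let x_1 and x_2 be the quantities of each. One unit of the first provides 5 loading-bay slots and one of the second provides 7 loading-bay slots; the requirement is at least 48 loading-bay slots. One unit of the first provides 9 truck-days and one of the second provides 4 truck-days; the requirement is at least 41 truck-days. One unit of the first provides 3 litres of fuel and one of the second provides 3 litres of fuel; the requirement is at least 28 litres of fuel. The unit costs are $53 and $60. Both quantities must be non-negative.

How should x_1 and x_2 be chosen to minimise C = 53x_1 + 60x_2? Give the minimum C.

x_1 = 26/3, x_2 = 2/3, minimum C = 1498/3

The feasible region is unbounded (it extends along (0, 1), (1, 0)), but C strictly increases along every unbounded feasible direction, so there is no improving ray and the minimum is attained at a vertex.

The optimum lies where 5x_1 + 7x_2 = 48 and 3x_1 + 3x_2 = 28.
Solving simultaneously gives x_1 = 26/3, x_2 = 2/3.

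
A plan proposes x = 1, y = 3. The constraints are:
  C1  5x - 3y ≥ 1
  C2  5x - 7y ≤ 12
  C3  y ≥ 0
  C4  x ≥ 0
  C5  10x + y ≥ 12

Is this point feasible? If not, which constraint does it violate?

not feasible — violates C1

Constraint C1: 5x - 3y = -4, which is not ≥ 1. All other constraints are satisfied.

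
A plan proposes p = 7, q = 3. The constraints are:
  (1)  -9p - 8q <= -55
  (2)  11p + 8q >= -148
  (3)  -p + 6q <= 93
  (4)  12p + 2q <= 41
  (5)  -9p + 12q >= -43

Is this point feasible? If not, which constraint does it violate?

Constraint (4): 12p + 2q = 90, which is not ≤ 41. All other constraints are satisfied.

not feasible — violates (4)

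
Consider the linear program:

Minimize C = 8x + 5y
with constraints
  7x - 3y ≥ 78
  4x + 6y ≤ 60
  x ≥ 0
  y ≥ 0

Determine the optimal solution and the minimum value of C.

x = 78/7, y = 0, minimum C = 624/7

Corner points and C = 8x + 5y:
  (12, 2) → C = 106
  (78/7, 0) → C = 624/7
  (15, 0) → C = 120

The optimum lies where 7x - 3y = 78 and y = 0.
Solving simultaneously gives x = 78/7, y = 0.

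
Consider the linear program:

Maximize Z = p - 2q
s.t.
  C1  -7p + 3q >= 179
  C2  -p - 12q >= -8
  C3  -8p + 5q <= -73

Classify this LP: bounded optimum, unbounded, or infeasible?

unbounded

From the feasible point (-1114/11, -1943/11), moving in the direction (-3, -7) keeps every constraint satisfied while Z increases without bound.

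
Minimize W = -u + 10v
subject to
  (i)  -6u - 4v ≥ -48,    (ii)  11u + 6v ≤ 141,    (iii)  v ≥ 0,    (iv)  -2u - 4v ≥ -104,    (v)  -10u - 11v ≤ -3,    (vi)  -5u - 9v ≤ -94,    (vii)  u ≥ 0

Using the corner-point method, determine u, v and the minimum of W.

u = 28/17, v = 162/17, minimum W = 1592/17

Feasible corners and W = -u + 10v:
  (28/17, 162/17) → W = 1592/17
  (0, 12) → W = 120
  (0, 94/9) → W = 940/9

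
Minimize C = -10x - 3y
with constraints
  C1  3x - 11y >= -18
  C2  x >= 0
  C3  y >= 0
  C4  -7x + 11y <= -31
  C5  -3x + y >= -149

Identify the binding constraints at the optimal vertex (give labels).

C1 and C5

Extreme points and C = -10x - 3y:
  (49/4, 219/44) → C = -6047/44
  (1657/30, 167/10) → C = -18073/30
  (31/7, 0) → C = -310/7
  (149/3, 0) → C = -1490/3

The minimum is at (1657/30, 167/10). Substituting into each constraint, equality holds for C1 and C5; the remaining constraints have slack.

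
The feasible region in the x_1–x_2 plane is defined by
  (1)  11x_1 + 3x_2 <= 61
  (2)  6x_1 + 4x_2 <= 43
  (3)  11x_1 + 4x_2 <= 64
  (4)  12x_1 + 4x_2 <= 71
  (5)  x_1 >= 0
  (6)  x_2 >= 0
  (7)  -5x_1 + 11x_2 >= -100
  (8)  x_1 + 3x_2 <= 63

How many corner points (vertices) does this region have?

Pairwise boundary intersections that survive every other constraint:
  (52/11, 3)
  (61/11, 0)
  (21/5, 89/20)
  (0, 43/4)
  (0, 0)

5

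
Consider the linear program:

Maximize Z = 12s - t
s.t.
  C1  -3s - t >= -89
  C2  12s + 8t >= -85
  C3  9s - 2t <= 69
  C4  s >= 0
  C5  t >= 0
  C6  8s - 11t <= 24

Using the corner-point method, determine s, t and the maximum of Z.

s = 247/15, t = 198/5, maximum Z = 158

Extreme points and Z = 12s - t:
  (247/15, 198/5) → Z = 158
  (0, 89) → Z = -89
  (711/83, 336/83) → Z = 8196/83
  (0, 0) → Z = 0
  (3, 0) → Z = 36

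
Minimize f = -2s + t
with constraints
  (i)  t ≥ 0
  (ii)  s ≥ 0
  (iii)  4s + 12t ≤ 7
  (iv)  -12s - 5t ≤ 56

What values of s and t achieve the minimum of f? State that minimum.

Feasible corners and f = -2s + t:
  (0, 0) → f = 0
  (7/4, 0) → f = -7/2
  (0, 7/12) → f = 7/12

s = 7/4, t = 0, minimum f = -7/2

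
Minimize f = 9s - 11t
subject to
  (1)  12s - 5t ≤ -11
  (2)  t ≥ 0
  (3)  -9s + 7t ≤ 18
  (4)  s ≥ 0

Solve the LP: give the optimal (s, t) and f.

s = 1/3, t = 3, minimum f = -30

Corner points and f = 9s - 11t:
  (1/3, 3) → f = -30
  (0, 11/5) → f = -121/5
  (0, 18/7) → f = -198/7

The optimum lies where 12s - 5t = -11 and -9s + 7t = 18.
Solving simultaneously gives s = 1/3, t = 3.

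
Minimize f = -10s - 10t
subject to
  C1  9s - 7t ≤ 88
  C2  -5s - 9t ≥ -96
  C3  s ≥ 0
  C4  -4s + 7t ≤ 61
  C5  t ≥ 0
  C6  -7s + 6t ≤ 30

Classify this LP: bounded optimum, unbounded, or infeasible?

Extreme points and f = -10s - 10t:
  (366/29, 106/29) → f = -4720/29
  (88/9, 0) → f = -880/9
  (102/31, 274/31) → f = -3760/31
  (0, 0) → f = 0
  (0, 5) → f = -50
The feasible region has finitely many vertices and no improving ray; the minimum is -4720/29 at (366/29, 106/29).

bounded optimum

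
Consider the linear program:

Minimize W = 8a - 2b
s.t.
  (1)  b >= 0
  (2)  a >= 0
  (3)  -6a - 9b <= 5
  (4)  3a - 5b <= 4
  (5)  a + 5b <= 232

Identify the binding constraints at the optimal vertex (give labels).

(2) and (5)

Feasible corners and W = 8a - 2b:
  (0, 0) → W = 0
  (4/3, 0) → W = 32/3
  (0, 232/5) → W = -464/5
  (59, 173/5) → W = 2014/5

The minimum is at (0, 232/5). Substituting into each constraint, equality holds for (2) and (5); the remaining constraints have slack.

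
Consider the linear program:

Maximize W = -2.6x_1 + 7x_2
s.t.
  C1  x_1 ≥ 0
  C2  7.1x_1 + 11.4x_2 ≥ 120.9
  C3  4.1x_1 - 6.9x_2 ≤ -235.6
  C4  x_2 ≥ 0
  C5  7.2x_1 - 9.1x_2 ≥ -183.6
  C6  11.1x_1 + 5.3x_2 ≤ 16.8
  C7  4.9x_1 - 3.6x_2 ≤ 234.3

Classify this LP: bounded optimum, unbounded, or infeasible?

The boundaries 4.1x_1 - 6.9x_2 = -235.6 and 7.2x_1 - 9.1x_2 = -183.6 meet at (87712/1237, 94356/1237), but that point violates 11.1x_1 + 5.3x_2 ≤ 16.8. Every candidate vertex is excluded by some other constraint, so the feasible region is empty.

infeasible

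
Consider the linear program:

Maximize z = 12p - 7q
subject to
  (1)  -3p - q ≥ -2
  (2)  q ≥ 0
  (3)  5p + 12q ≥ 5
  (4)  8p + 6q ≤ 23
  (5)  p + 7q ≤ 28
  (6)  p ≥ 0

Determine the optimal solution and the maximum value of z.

Feasible corners and z = 12p - 7q:
  (19/31, 5/31) → z = 193/31
  (0, 2) → z = -14
  (0, 5/12) → z = -35/12

The binding constraints are -3p - q = -2 and 5p + 12q = 5.
Solving simultaneously gives p = 19/31, q = 5/31.

p = 19/31, q = 5/31, maximum z = 193/31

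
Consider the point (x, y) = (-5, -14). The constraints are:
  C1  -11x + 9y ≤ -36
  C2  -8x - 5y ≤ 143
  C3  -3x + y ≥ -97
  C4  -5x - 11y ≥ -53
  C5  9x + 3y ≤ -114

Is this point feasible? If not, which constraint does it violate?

not feasible — violates C5

Constraint C5: 9x + 3y = -87, which is not ≤ -114. All other constraints are satisfied.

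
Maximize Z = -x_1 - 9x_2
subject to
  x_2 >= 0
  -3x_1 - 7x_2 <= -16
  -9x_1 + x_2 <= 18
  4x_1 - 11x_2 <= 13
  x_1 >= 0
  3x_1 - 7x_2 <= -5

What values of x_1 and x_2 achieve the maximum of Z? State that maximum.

x_1 = 11/6, x_2 = 3/2, maximum Z = -46/3

Vertices and Z = -x_1 - 9x_2:
  (0, 16/7) → Z = -144/7
  (11/6, 3/2) → Z = -46/3
  (0, 18) → Z = -162
The feasible region is unbounded (it extends along (7, 3), (1, 9)), but Z strictly decreases along every unbounded feasible direction, so there is no improving ray and the maximum is attained at a vertex.

At the optimal vertex, -3x_1 - 7x_2 = -16 and 3x_1 - 7x_2 = -5.
Solving simultaneously gives x_1 = 11/6, x_2 = 3/2.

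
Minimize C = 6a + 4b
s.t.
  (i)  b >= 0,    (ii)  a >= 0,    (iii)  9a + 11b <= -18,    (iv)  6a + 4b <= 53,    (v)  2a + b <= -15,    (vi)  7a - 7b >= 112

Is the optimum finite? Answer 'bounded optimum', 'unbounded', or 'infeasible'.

The boundaries a = 0 and 7a - 7b = 112 meet at (0, -16), but that point violates b ≥ 0. Every candidate vertex is excluded by some other constraint, so the feasible region is empty.

infeasible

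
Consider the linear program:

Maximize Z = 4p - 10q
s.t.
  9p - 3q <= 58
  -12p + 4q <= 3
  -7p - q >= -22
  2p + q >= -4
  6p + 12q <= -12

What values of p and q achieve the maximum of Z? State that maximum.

p = 46/15, q = -152/15, maximum Z = 568/5

Extreme points and Z = 4p - 10q:
  (62/15, -104/15) → Z = 1288/15
  (46/15, -152/15) → Z = 568/5
  (-19/20, -21/10) → Z = 86/5
  (-1/2, -3/4) → Z = 11/2
  (46/13, -36/13) → Z = 544/13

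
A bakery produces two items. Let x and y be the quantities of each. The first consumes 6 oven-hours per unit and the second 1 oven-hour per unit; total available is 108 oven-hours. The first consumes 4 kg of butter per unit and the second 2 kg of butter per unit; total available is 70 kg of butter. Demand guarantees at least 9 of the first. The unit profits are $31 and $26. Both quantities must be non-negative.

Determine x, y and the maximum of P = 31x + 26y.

Extreme points and P = 31x + 26y:
  (35/2, 0) → P = 1085/2
  (9, 0) → P = 279
  (9, 17) → P = 721

x = 9, y = 17, maximum P = 721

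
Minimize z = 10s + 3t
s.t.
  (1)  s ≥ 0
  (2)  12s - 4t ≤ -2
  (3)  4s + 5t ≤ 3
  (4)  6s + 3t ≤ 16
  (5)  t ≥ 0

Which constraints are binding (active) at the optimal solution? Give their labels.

Feasible corners and z = 10s + 3t:
  (0, 1/2) → z = 3/2
  (0, 3/5) → z = 9/5
  (1/38, 11/19) → z = 2

The minimum is at (0, 1/2). Substituting into each constraint, equality holds for (1) and (2); the remaining constraints have slack.

(1) and (2)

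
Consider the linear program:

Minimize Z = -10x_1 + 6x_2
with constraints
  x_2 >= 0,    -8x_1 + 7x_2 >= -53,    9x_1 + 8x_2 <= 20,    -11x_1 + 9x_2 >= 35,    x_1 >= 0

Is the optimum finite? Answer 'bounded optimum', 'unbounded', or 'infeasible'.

infeasible

The boundaries x_2 = 0 and 9x_1 + 8x_2 = 20 meet at (20/9, 0), but that point violates -11x_1 + 9x_2 ≥ 35. Every candidate vertex is excluded by some other constraint, so the feasible region is empty.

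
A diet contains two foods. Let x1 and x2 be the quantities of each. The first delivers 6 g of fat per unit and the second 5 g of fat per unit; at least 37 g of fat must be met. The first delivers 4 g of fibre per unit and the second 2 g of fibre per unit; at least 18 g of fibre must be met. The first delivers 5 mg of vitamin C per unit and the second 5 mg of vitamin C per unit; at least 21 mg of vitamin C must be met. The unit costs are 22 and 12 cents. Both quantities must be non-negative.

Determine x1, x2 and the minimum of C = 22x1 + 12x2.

x1 = 2, x2 = 5, minimum C = 104

Corner points and C = 22x1 + 12x2:
  (0, 9) → C = 108
  (37/6, 0) → C = 407/3
  (2, 5) → C = 104
The feasible region is unbounded (it extends along (0, 1), (1, 0)), but C strictly increases along every unbounded feasible direction, so there is no improving ray and the minimum is attained at a vertex.

At the optimal vertex, 6x1 + 5x2 = 37 and 4x1 + 2x2 = 18.
Solving simultaneously gives x1 = 2, x2 = 5.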